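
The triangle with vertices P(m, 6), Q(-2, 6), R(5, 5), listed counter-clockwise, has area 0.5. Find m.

-1

The doubled signed area Σ (x_i y_{i+1} − x_{i+1} y_i) is linear in m.
With m=0 it equals 2; the coefficient of m is 1 (from the two edges through P).
So 1·m + 2 = 2·0.5 = 1 ⇒ m = -1.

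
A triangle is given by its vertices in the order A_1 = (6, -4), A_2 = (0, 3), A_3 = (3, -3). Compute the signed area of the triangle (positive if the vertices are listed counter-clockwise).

7.5

Apply the shoelace (surveyor's) formula: 2A = Σ (x_i·y_{i+1} − x_{i+1}·y_i), indices taken mod 3.
Σ = (18) + (-9) + (6) = 15
Signed area = Σ/2 = 7.5 (positive ⇒ counter-clockwise traversal).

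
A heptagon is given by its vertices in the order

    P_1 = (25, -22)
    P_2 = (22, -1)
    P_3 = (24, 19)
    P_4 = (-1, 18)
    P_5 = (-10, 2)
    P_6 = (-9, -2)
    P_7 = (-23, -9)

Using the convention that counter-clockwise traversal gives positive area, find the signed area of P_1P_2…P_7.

1167

Apply the shoelace formula: 2A = Σ (x_i·y_{i+1} − x_{i+1}·y_i), indices taken mod 7.
Σ = (459) + (442) + (451) + (178) + (38) + (35) + (731) = 2334
Signed area = Σ/2 = 1167 (positive ⇒ counter-clockwise traversal).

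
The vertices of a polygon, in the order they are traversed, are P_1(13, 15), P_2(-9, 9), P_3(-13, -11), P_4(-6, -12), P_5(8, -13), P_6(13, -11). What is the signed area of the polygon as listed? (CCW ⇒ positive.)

575.5

Apply the shoelace (surveyor's) formula: 2A = Σ (x_i·y_{i+1} − x_{i+1}·y_i), indices taken mod 6.
Σ = (252) + (216) + (90) + (174) + (81) + (338) = 1151
Signed area = Σ/2 = 575.5 (positive ⇒ counter-clockwise traversal).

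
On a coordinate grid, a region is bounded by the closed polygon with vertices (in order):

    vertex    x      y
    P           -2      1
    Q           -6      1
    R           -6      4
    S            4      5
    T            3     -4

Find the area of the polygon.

Σ = (4) + (-18) + (-46) + (-31) + (-5) = -96
Area = |Σ|/2 = 48.

48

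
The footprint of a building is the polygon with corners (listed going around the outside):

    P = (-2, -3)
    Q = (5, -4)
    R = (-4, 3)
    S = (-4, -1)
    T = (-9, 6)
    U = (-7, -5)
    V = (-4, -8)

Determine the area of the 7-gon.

62

Σ = (23) + (-1) + (16) + (-33) + (87) + (36) + (-4) = 124
Area = |Σ|/2 = 62.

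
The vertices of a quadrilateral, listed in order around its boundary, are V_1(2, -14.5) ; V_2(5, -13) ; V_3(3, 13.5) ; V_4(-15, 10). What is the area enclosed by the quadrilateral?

Apply the surveyor's formula: 2A = Σ (x_i·y_{i+1} − x_{i+1}·y_i), indices taken mod 4.
V_1→V_2: (2)(-13) − (5)(-14.5) = 46.5
V_2→V_3: (5)(13.5) − (3)(-13) = 106.5
V_3→V_4: (3)(10) − (-15)(13.5) = 232.5
V_4→V_1: (-15)(-14.5) − (2)(10) = 197.5
Σ = 583
Area = |Σ|/2 = 291.5.

291.5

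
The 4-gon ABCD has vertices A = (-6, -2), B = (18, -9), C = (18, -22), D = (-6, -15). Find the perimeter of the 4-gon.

|AB| = √((24)² + (-7)²) = √625 = 25
|BC| = √((0)² + (-13)²) = √169 = 13
|CD| = √((-24)² + (7)²) = √625 = 25
|DA| = √((0)² + (13)²) = √169 = 13
Perimeter = 25 + 13 + 25 + 13 = 76.

76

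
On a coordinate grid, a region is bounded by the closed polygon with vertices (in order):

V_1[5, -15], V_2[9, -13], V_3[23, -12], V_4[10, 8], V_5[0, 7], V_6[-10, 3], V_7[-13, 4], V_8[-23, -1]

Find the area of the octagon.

Apply the surveyor's formula: 2A = Σ (x_i·y_{i+1} − x_{i+1}·y_i), indices taken mod 8.
Σ = (70) + (191) + (304) + (70) + (70) + (-1) + (105) + (350) = 1159
Area = |Σ|/2 = 579.5.

579.5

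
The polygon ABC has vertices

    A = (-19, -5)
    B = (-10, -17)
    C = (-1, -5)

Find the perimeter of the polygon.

48

|AB| = √((9)² + (-12)²) = √225 = 15
|BC| = √((9)² + (12)²) = √225 = 15
|CA| = √((-18)² + (0)²) = √324 = 18
Perimeter = 15 + 15 + 18 = 48.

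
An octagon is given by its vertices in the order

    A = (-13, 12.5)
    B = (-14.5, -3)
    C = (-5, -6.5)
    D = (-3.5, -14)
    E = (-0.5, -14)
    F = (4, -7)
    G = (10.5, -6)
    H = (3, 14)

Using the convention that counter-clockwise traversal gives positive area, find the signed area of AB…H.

441.125

Σ = (220.25) + (79.25) + (47.25) + (42) + (59.5) + (49.5) + (165) + (219.5) = 882.25
Signed area = Σ/2 = 441.125 (positive ⇒ counter-clockwise traversal).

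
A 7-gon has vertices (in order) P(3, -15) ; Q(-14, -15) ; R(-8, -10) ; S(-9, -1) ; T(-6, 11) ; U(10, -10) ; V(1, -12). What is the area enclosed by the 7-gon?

280.5

Apply Gauss's area formula: 2A = Σ (x_i·y_{i+1} − x_{i+1}·y_i), indices taken mod 7.
P→Q: (3)(-15) − (-14)(-15) = -255
Q→R: (-14)(-10) − (-8)(-15) = 20
R→S: (-8)(-1) − (-9)(-10) = -82
S→T: (-9)(11) − (-6)(-1) = -105
T→U: (-6)(-10) − (10)(11) = -50
U→V: (10)(-12) − (1)(-10) = -110
V→P: (1)(-15) − (3)(-12) = 21
Σ = -561
Area = |Σ|/2 = 280.5.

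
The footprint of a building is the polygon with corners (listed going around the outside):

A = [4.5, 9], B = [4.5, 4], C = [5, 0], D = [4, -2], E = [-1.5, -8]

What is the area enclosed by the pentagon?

32.5

Apply Gauss's area formula: 2A = Σ (x_i·y_{i+1} − x_{i+1}·y_i), indices taken mod 5.
Σ = (-22.5) + (-20) + (-10) + (-35) + (22.5) = -65
Area = |Σ|/2 = 32.5.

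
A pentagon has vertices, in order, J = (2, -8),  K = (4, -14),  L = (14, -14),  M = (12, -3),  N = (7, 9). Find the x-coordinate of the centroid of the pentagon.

Apply Gauss's area formula. First the cross-terms c_i = x_i·y_{i+1} − x_{i+1}·y_i:
  4, 140, 126, 129, -74  ⇒  2A = 325, A = 162.5.
Then Σ (x_i + x_{i+1})·c_i = 7605, so x̄ = 7605 / (6·162.5) = 7.8.

7.8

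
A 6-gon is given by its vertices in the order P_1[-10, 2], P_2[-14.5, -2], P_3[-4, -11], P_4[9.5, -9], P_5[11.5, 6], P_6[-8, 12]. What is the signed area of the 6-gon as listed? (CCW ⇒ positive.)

395.75

Apply the shoelace (surveyor's) formula: 2A = Σ (x_i·y_{i+1} − x_{i+1}·y_i), indices taken mod 6.
Σ = (49) + (151.5) + (140.5) + (160.5) + (186) + (104) = 791.5
Signed area = Σ/2 = 395.75 (positive ⇒ counter-clockwise traversal).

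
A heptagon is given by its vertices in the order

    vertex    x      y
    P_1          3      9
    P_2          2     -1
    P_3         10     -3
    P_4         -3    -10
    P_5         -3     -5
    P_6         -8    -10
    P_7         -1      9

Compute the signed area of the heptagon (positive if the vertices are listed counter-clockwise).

Σ = (-21) + (4) + (-109) + (-15) + (-10) + (-82) + (-36) = -269
Signed area = Σ/2 = -134.5 (negative ⇒ clockwise traversal).

-134.5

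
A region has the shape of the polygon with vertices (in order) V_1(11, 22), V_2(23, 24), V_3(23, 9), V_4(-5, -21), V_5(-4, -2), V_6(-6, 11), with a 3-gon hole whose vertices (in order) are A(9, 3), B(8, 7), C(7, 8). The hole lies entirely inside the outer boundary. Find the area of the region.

702.5

Outer boundary:
Apply the shoelace (surveyor's) formula: 2A = Σ (x_i·y_{i+1} − x_{i+1}·y_i), indices taken mod 6.
Σ = (-242) + (-345) + (-438) + (-74) + (-56) + (-253) = -1408
Area = |Σ|/2 = 704.
Hole:
Σ = (39) + (15) + (-51) = 3
Area = |Σ|/2 = 1.5.
Net area = 704 − 1.5 = 702.5.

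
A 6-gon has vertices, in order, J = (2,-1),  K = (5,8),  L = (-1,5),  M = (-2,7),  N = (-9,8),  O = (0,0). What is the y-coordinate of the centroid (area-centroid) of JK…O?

Apply the shoelace formula. First the cross-terms c_i = x_i·y_{i+1} − x_{i+1}·y_i:
  21, 33, 3, 47, 0, 0  ⇒  2A = 104, A = 52.
Then Σ (y_i + y_{i+1})·c_i = 1317, so ȳ = 1317 / (6·52) = 439/104.

439/104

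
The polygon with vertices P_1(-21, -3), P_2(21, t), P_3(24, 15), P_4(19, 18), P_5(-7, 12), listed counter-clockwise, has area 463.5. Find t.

The doubled signed area Σ (x_i y_{i+1} − x_{i+1} y_i) is linear in t.
With t=0 it equals 1152; the coefficient of t is -45 (from the two edges through P_2).
So -45·t + 1152 = 2·463.5 = 927 ⇒ t = 5.

5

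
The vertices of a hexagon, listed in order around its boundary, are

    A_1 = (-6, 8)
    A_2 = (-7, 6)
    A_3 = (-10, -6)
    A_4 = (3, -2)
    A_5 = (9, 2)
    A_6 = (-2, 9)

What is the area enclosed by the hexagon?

153.5

Cross-terms: 20, 102, 38, 24, 85, 38  ⇒  Σ = 307
Area = |Σ|/2 = 153.5.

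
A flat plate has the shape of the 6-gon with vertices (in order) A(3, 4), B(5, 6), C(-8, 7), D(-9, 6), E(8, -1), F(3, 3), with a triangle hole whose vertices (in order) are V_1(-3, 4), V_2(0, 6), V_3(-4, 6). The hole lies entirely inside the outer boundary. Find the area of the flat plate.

Outer boundary:
A→B: (3)(6) − (5)(4) = -2
B→C: (5)(7) − (-8)(6) = 83
C→D: (-8)(6) − (-9)(7) = 15
D→E: (-9)(-1) − (8)(6) = -39
E→F: (8)(3) − (3)(-1) = 27
F→A: (3)(4) − (3)(3) = 3
Σ = 87
Area = |Σ|/2 = 43.5.
Hole:
Σ = (-18) + (24) + (2) = 8
Area = |Σ|/2 = 4.
Net area = 43.5 − 4 = 39.5.

39.5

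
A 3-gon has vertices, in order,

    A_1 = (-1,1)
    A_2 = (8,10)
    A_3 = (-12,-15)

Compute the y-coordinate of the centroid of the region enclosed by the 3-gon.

-4/3

Apply the shoelace formula. First the cross-terms c_i = x_i·y_{i+1} − x_{i+1}·y_i:
  -18, 0, -27  ⇒  2A = -45, A = -22.5.
Then Σ (y_i + y_{i+1})·c_i = 180, so ȳ = 180 / (6·(-22.5)) = -4/3.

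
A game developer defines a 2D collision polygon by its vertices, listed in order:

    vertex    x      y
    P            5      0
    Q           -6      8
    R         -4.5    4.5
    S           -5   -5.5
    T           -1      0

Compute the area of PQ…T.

45.375

Cross-terms: 40, 9, 47.25, -5.5, 0  ⇒  Σ = 90.75
Area = |Σ|/2 = 45.375.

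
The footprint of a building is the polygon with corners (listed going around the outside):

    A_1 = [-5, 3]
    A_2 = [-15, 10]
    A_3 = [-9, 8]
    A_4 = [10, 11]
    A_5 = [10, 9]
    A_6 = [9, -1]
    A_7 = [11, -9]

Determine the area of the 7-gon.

Σ = (-5) + (-30) + (-179) + (-20) + (-91) + (-70) + (-12) = -407
Area = |Σ|/2 = 203.5.

203.5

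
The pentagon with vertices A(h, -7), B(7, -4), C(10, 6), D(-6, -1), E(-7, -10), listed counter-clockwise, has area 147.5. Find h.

The doubled signed area Σ (x_i y_{i+1} − x_{i+1} y_i) is linear in h.
With h=0 it equals 259; the coefficient of h is 6 (from the two edges through A).
So 6·h + 259 = 2·147.5 = 295 ⇒ h = 6.

6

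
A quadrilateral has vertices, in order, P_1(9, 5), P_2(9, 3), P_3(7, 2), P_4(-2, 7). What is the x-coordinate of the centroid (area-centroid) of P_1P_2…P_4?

206/41

Apply the surveyor's formula. First the cross-terms c_i = x_i·y_{i+1} − x_{i+1}·y_i:
  -18, -3, 53, -73  ⇒  2A = -41, A = -20.5.
Then Σ (x_i + x_{i+1})·c_i = -618, so x̄ = -618 / (6·(-20.5)) = 206/41.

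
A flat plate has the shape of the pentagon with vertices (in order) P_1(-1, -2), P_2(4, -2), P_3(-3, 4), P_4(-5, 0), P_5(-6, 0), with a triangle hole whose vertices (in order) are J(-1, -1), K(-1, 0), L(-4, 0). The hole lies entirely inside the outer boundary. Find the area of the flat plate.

24.5

Outer boundary:
Apply Gauss's area formula: 2A = Σ (x_i·y_{i+1} − x_{i+1}·y_i), indices taken mod 5.
P_1→P_2: (-1)(-2) − (4)(-2) = 10
P_2→P_3: (4)(4) − (-3)(-2) = 10
P_3→P_4: (-3)(0) − (-5)(4) = 20
P_4→P_5: (-5)(0) − (-6)(0) = 0
P_5→P_1: (-6)(-2) − (-1)(0) = 12
Σ = 52
Area = |Σ|/2 = 26.
Hole:
J→K: (-1)(0) − (-1)(-1) = -1
K→L: (-1)(0) − (-4)(0) = 0
L→J: (-4)(-1) − (-1)(0) = 4
Σ = 3
Area = |Σ|/2 = 1.5.
Net area = 26 − 1.5 = 24.5.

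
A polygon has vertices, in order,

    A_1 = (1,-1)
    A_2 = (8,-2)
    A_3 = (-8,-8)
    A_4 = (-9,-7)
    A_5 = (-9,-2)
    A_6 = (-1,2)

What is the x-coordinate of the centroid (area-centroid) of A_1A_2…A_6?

Apply the shoelace formula. First the cross-terms c_i = x_i·y_{i+1} − x_{i+1}·y_i:
  6, -80, -16, -45, -20, -1  ⇒  2A = -156, A = -78.
Then Σ (x_i + x_{i+1})·c_i = 1336, so x̄ = 1336 / (6·(-78)) = -334/117.

-334/117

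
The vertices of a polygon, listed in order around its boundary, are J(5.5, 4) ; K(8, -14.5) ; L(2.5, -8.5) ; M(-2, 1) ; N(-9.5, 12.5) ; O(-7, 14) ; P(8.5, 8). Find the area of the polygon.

202

Apply the shoelace formula: 2A = Σ (x_i·y_{i+1} − x_{i+1}·y_i), indices taken mod 7.
Σ = (-111.75) + (-31.75) + (-14.5) + (-15.5) + (-45.5) + (-175) + (-10) = -404
Area = |Σ|/2 = 202.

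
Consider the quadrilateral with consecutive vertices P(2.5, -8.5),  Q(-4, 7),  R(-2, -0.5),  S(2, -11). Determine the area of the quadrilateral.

16.5

P→Q: (2.5)(7) − (-4)(-8.5) = -16.5
Q→R: (-4)(-0.5) − (-2)(7) = 16
R→S: (-2)(-11) − (2)(-0.5) = 23
S→P: (2)(-8.5) − (2.5)(-11) = 10.5
Σ = 33
Area = |Σ|/2 = 16.5.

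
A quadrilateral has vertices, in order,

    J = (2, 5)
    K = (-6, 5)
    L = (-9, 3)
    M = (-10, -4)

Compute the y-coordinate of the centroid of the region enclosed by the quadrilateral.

508/273

Apply the shoelace formula. First the cross-terms c_i = x_i·y_{i+1} − x_{i+1}·y_i:
  40, 27, 66, -42  ⇒  2A = 91, A = 45.5.
Then Σ (y_i + y_{i+1})·c_i = 508, so ȳ = 508 / (6·45.5) = 508/273.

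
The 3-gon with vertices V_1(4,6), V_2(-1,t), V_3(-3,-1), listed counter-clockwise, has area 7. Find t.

Write out the shoelace sum; only the two edges meeting at V_2 involve t:
2·Area = [(4·t − (-1)·6) + ((-1)·(-1) − (-3)·t)] + -14
       = 7·t + -7 = 14
⇒ t = 3.

3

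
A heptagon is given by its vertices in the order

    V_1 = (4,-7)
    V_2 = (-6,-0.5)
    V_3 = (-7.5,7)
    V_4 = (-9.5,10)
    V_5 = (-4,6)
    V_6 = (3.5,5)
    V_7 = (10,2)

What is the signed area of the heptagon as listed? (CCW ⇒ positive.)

Apply the shoelace formula: 2A = Σ (x_i·y_{i+1} − x_{i+1}·y_i), indices taken mod 7.
Cross-terms: -44, -45.75, -8.5, -17, -41, -43, -78  ⇒  Σ = -277.25
Signed area = Σ/2 = -138.625 (negative ⇒ clockwise traversal).

-138.625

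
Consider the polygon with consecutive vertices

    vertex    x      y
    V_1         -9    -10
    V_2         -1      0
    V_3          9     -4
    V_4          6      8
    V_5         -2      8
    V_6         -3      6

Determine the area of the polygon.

Apply Gauss's area formula: 2A = Σ (x_i·y_{i+1} − x_{i+1}·y_i), indices taken mod 6.
Cross-terms: -10, 4, 96, 64, 12, 84  ⇒  Σ = 250
Area = |Σ|/2 = 125.

125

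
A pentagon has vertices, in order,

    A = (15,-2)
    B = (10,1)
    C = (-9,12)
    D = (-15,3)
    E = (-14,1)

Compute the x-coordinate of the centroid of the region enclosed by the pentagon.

-382/119

Apply the surveyor's formula. First the cross-terms c_i = x_i·y_{i+1} − x_{i+1}·y_i:
  35, 129, 153, 27, 13  ⇒  2A = 357, A = 178.5.
Then Σ (x_i + x_{i+1})·c_i = -3438, so x̄ = -3438 / (6·178.5) = -382/119.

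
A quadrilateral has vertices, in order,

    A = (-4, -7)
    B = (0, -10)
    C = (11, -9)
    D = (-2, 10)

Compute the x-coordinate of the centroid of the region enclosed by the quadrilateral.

1.75

Apply the shoelace formula. First the cross-terms c_i = x_i·y_{i+1} − x_{i+1}·y_i:
  40, 110, 92, 54  ⇒  2A = 296, A = 148.
Then Σ (x_i + x_{i+1})·c_i = 1554, so x̄ = 1554 / (6·148) = 1.75.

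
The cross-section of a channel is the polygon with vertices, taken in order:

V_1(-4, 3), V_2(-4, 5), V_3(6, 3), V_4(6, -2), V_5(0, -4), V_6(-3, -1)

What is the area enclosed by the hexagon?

Apply the shoelace formula: 2A = Σ (x_i·y_{i+1} − x_{i+1}·y_i), indices taken mod 6.
Σ = (-8) + (-42) + (-30) + (-24) + (-12) + (-13) = -129
Area = |Σ|/2 = 64.5.

64.5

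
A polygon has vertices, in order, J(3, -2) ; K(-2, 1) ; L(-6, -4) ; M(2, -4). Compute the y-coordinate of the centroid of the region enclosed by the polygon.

Apply Gauss's area formula. First the cross-terms c_i = x_i·y_{i+1} − x_{i+1}·y_i:
  -1, 14, 32, 8  ⇒  2A = 53, A = 26.5.
Then Σ (y_i + y_{i+1})·c_i = -345, so ȳ = -345 / (6·26.5) = -115/53.

-115/53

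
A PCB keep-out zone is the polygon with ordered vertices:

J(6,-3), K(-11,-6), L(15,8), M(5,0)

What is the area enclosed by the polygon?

61

Apply the surveyor's formula: 2A = Σ (x_i·y_{i+1} − x_{i+1}·y_i), indices taken mod 4.
Σ = (-69) + (2) + (-40) + (-15) = -122
Area = |Σ|/2 = 61.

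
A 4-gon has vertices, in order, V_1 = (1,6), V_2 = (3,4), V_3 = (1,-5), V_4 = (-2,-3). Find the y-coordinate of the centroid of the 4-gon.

Apply Gauss's area formula. First the cross-terms c_i = x_i·y_{i+1} − x_{i+1}·y_i:
  -14, -19, -13, -9  ⇒  2A = -55, A = -27.5.
Then Σ (y_i + y_{i+1})·c_i = -44, so ȳ = -44 / (6·(-27.5)) = 4/15.

4/15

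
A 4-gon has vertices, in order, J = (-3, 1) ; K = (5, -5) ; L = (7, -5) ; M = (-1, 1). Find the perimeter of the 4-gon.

|JK| = √((8)² + (-6)²) = √100 = 10
|KL| = √((2)² + (0)²) = √4 = 2
|LM| = √((-8)² + (6)²) = √100 = 10
|MJ| = √((-2)² + (0)²) = √4 = 2
Perimeter = 10 + 2 + 10 + 2 = 24.

24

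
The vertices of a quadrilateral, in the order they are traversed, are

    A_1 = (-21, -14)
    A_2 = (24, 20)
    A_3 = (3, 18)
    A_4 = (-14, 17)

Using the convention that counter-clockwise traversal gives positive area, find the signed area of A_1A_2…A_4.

Apply the shoelace (surveyor's) formula: 2A = Σ (x_i·y_{i+1} − x_{i+1}·y_i), indices taken mod 4.
Cross-terms: -84, 372, 303, 553  ⇒  Σ = 1144
Signed area = Σ/2 = 572 (positive ⇒ counter-clockwise traversal).

572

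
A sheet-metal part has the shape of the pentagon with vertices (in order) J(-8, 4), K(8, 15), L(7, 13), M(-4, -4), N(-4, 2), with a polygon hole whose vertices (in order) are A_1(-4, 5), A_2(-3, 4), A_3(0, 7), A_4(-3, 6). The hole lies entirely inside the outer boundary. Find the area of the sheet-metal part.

72.5

Outer boundary:
Cross-terms: -152, -1, 24, -24, 0  ⇒  Σ = -153
Area = |Σ|/2 = 76.5.
Hole:
Apply the shoelace formula: 2A = Σ (x_i·y_{i+1} − x_{i+1}·y_i), indices taken mod 4.
Σ = (-1) + (-21) + (21) + (9) = 8
Area = |Σ|/2 = 4.
Net area = 76.5 − 4 = 72.5.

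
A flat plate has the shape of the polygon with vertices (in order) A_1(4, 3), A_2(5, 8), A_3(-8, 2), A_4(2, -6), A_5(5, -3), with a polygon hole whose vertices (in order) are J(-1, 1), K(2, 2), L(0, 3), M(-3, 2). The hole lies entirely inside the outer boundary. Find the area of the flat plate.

Outer boundary:
Apply Gauss's area formula: 2A = Σ (x_i·y_{i+1} − x_{i+1}·y_i), indices taken mod 5.
A_1→A_2: (4)(8) − (5)(3) = 17
A_2→A_3: (5)(2) − (-8)(8) = 74
A_3→A_4: (-8)(-6) − (2)(2) = 44
A_4→A_5: (2)(-3) − (5)(-6) = 24
A_5→A_1: (5)(3) − (4)(-3) = 27
Σ = 186
Area = |Σ|/2 = 93.
Hole:
Apply the shoelace (surveyor's) formula: 2A = Σ (x_i·y_{i+1} − x_{i+1}·y_i), indices taken mod 4.
J→K: (-1)(2) − (2)(1) = -4
K→L: (2)(3) − (0)(2) = 6
L→M: (0)(2) − (-3)(3) = 9
M→J: (-3)(1) − (-1)(2) = -1
Σ = 10
Area = |Σ|/2 = 5.
Net area = 93 − 5 = 88.

88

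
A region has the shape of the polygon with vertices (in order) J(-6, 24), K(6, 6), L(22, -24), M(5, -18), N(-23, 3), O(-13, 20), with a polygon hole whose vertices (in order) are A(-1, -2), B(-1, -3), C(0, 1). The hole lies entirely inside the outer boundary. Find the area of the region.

Outer boundary:
Apply the surveyor's formula: 2A = Σ (x_i·y_{i+1} − x_{i+1}·y_i), indices taken mod 6.
Σ = (-180) + (-276) + (-276) + (-399) + (-421) + (-192) = -1744
Area = |Σ|/2 = 872.
Hole:
Σ = (1) + (-1) + (1) = 1
Area = |Σ|/2 = 0.5.
Net area = 872 − 0.5 = 871.5.

871.5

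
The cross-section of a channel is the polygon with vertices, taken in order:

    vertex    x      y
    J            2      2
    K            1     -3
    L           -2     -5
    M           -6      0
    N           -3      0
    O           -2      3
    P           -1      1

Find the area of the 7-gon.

Apply the shoelace formula: 2A = Σ (x_i·y_{i+1} − x_{i+1}·y_i), indices taken mod 7.
Cross-terms: -8, -11, -30, 0, -9, 1, -4  ⇒  Σ = -61
Area = |Σ|/2 = 30.5.

30.5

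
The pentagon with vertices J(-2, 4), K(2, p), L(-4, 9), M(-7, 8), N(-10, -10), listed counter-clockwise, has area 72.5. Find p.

7

The doubled signed area Σ (x_i y_{i+1} − x_{i+1} y_i) is linear in p.
With p=0 it equals 131; the coefficient of p is 2 (from the two edges through K).
So 2·p + 131 = 2·72.5 = 145 ⇒ p = 7.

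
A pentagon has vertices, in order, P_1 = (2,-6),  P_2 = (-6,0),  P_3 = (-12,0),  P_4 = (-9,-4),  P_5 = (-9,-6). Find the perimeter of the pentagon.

|P_1P_2| = √((-8)² + (6)²) = √100 = 10
|P_2P_3| = √((-6)² + (0)²) = √36 = 6
|P_3P_4| = √((3)² + (-4)²) = √25 = 5
|P_4P_5| = √((0)² + (-2)²) = √4 = 2
|P_5P_1| = √((11)² + (0)²) = √121 = 11
Perimeter = 10 + 6 + 5 + 2 + 11 = 34.

34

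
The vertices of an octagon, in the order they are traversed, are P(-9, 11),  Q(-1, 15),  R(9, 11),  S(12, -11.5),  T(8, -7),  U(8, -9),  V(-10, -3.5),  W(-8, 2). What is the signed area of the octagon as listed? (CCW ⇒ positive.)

Apply the surveyor's formula: 2A = Σ (x_i·y_{i+1} − x_{i+1}·y_i), indices taken mod 8.
Σ = (-124) + (-146) + (-235.5) + (8) + (-16) + (-118) + (-48) + (-70) = -749.5
Signed area = Σ/2 = -374.75 (negative ⇒ clockwise traversal).

-374.75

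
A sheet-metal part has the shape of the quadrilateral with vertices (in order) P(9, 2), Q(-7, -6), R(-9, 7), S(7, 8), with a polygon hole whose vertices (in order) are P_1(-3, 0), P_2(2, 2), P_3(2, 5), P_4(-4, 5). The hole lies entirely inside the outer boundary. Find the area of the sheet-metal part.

138.5

Outer boundary:
Apply the surveyor's formula: 2A = Σ (x_i·y_{i+1} − x_{i+1}·y_i), indices taken mod 4.
Σ = (-40) + (-103) + (-121) + (-58) = -322
Area = |Σ|/2 = 161.
Hole:
Cross-terms: -6, 6, 30, 15  ⇒  Σ = 45
Area = |Σ|/2 = 22.5.
Net area = 161 − 22.5 = 138.5.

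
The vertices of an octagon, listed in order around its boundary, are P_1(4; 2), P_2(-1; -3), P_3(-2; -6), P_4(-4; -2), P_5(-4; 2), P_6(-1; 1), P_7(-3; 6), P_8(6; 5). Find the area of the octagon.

Cross-terms: -10, 0, -20, -16, -2, -3, -51, -8  ⇒  Σ = -110
Area = |Σ|/2 = 55.

55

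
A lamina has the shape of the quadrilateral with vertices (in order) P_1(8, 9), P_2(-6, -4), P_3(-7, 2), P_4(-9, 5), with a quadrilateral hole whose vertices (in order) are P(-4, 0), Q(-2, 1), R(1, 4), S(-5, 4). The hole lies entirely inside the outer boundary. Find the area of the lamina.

64.5

Outer boundary:
Apply Gauss's area formula: 2A = Σ (x_i·y_{i+1} − x_{i+1}·y_i), indices taken mod 4.
Σ = (22) + (-40) + (-17) + (-121) = -156
Area = |Σ|/2 = 78.
Hole:
Apply the surveyor's formula: 2A = Σ (x_i·y_{i+1} − x_{i+1}·y_i), indices taken mod 4.
P→Q: (-4)(1) − (-2)(0) = -4
Q→R: (-2)(4) − (1)(1) = -9
R→S: (1)(4) − (-5)(4) = 24
S→P: (-5)(0) − (-4)(4) = 16
Σ = 27
Area = |Σ|/2 = 13.5.
Net area = 78 − 13.5 = 64.5.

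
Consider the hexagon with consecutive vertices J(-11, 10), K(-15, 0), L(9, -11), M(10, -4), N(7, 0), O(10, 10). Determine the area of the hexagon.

348.5

Apply the shoelace formula: 2A = Σ (x_i·y_{i+1} − x_{i+1}·y_i), indices taken mod 6.
J→K: (-11)(0) − (-15)(10) = 150
K→L: (-15)(-11) − (9)(0) = 165
L→M: (9)(-4) − (10)(-11) = 74
M→N: (10)(0) − (7)(-4) = 28
N→O: (7)(10) − (10)(0) = 70
O→J: (10)(10) − (-11)(10) = 210
Σ = 697
Area = |Σ|/2 = 348.5.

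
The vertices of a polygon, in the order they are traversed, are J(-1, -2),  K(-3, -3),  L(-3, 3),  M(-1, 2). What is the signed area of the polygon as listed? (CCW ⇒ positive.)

Apply the surveyor's formula: 2A = Σ (x_i·y_{i+1} − x_{i+1}·y_i), indices taken mod 4.
Σ = (-3) + (-18) + (-3) + (4) = -20
Signed area = Σ/2 = -10 (negative ⇒ clockwise traversal).

-10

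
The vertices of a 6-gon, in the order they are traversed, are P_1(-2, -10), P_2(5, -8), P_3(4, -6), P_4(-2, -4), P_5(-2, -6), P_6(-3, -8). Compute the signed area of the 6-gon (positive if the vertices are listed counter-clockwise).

Apply the shoelace (surveyor's) formula: 2A = Σ (x_i·y_{i+1} − x_{i+1}·y_i), indices taken mod 6.
Σ = (66) + (2) + (-28) + (4) + (-2) + (14) = 56
Signed area = Σ/2 = 28 (positive ⇒ counter-clockwise traversal).

28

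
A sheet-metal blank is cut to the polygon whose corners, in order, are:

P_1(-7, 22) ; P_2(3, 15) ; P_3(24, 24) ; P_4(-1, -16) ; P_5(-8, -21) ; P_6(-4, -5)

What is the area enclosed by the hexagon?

546.5

Apply Gauss's area formula: 2A = Σ (x_i·y_{i+1} − x_{i+1}·y_i), indices taken mod 6.
Σ = (-171) + (-288) + (-360) + (-107) + (-44) + (-123) = -1093
Area = |Σ|/2 = 546.5.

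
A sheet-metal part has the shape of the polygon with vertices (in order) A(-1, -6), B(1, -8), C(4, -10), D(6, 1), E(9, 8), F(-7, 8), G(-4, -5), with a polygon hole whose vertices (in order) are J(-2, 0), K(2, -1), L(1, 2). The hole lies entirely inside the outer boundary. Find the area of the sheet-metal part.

Outer boundary:
Apply the shoelace formula: 2A = Σ (x_i·y_{i+1} − x_{i+1}·y_i), indices taken mod 7.
Σ = (14) + (22) + (64) + (39) + (128) + (67) + (19) = 353
Area = |Σ|/2 = 176.5.
Hole:
Apply Gauss's area formula: 2A = Σ (x_i·y_{i+1} − x_{i+1}·y_i), indices taken mod 3.
Σ = (2) + (5) + (4) = 11
Area = |Σ|/2 = 5.5.
Net area = 176.5 − 5.5 = 171.

171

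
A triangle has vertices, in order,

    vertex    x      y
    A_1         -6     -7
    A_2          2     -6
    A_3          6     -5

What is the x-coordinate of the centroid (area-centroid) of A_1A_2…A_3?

2/3

Apply the shoelace formula. First the cross-terms c_i = x_i·y_{i+1} − x_{i+1}·y_i:
  50, 26, -72  ⇒  2A = 4, A = 2.
Then Σ (x_i + x_{i+1})·c_i = 8, so x̄ = 8 / (6·2) = 2/3.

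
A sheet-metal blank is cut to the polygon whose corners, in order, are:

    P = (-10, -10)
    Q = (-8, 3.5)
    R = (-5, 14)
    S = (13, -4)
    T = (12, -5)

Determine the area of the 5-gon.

279.25

Σ = (-115) + (-94.5) + (-162) + (-17) + (-170) = -558.5
Area = |Σ|/2 = 279.25.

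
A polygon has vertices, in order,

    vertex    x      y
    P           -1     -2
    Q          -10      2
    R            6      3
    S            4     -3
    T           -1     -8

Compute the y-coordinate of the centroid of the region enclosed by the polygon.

-47/81

Apply the shoelace formula. First the cross-terms c_i = x_i·y_{i+1} − x_{i+1}·y_i:
  -22, -42, -30, -35, -6  ⇒  2A = -135, A = -67.5.
Then Σ (y_i + y_{i+1})·c_i = 235, so ȳ = 235 / (6·(-67.5)) = -47/81.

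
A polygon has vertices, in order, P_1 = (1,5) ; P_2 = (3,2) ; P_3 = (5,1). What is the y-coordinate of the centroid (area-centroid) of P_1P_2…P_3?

8/3

Apply the shoelace (surveyor's) formula. First the cross-terms c_i = x_i·y_{i+1} − x_{i+1}·y_i:
  -13, -7, 24  ⇒  2A = 4, A = 2.
Then Σ (y_i + y_{i+1})·c_i = 32, so ȳ = 32 / (6·2) = 8/3.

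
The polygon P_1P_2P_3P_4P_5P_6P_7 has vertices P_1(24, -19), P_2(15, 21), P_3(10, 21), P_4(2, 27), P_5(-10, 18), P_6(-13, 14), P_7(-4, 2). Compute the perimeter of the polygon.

|P_1P_2| = √((-9)² + (40)²) = √1681 = 41
|P_2P_3| = √((-5)² + (0)²) = √25 = 5
|P_3P_4| = √((-8)² + (6)²) = √100 = 10
|P_4P_5| = √((-12)² + (-9)²) = √225 = 15
|P_5P_6| = √((-3)² + (-4)²) = √25 = 5
|P_6P_7| = √((9)² + (-12)²) = √225 = 15
|P_7P_1| = √((28)² + (-21)²) = √1225 = 35
Perimeter = 41 + 5 + 10 + 15 + 5 + 15 + 35 = 126.

126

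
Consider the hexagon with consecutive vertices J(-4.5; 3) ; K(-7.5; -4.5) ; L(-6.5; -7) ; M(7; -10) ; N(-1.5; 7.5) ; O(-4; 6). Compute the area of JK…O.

Apply the shoelace formula: 2A = Σ (x_i·y_{i+1} − x_{i+1}·y_i), indices taken mod 6.
Cross-terms: 42.75, 23.25, 114, 37.5, 21, 15  ⇒  Σ = 253.5
Area = |Σ|/2 = 126.75.

126.75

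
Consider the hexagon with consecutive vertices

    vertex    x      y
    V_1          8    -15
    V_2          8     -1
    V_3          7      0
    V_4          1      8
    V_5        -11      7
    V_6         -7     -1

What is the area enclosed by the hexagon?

Σ = (112) + (7) + (56) + (95) + (60) + (113) = 443
Area = |Σ|/2 = 221.5.

221.5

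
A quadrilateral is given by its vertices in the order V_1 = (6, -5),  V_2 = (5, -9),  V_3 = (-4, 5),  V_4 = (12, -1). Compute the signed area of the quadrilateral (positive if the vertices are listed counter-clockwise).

-75

Apply the surveyor's formula: 2A = Σ (x_i·y_{i+1} − x_{i+1}·y_i), indices taken mod 4.
V_1→V_2: (6)(-9) − (5)(-5) = -29
V_2→V_3: (5)(5) − (-4)(-9) = -11
V_3→V_4: (-4)(-1) − (12)(5) = -56
V_4→V_1: (12)(-5) − (6)(-1) = -54
Σ = -150
Signed area = Σ/2 = -75 (negative ⇒ clockwise traversal).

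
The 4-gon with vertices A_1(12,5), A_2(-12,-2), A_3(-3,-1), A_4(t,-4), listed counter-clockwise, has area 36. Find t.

Write out the shoelace sum; only the two edges meeting at A_4 involve t:
2·Area = [((-3)·(-4) − t·(-1)) + (t·5 − 12·(-4))] + 42
       = 6·t + 102 = 72
⇒ t = -5.

-5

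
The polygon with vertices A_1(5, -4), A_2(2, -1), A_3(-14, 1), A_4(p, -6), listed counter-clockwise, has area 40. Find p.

5

Write out the shoelace sum; only the two edges meeting at A_4 involve p:
2·Area = [((-14)·(-6) − p·1) + (p·(-4) − 5·(-6))] + -9
       = -5·p + 105 = 80
⇒ p = 5.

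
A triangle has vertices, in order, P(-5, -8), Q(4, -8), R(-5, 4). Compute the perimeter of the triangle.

36

|PQ| = √((9)² + (0)²) = √81 = 9
|QR| = √((-9)² + (12)²) = √225 = 15
|RP| = √((0)² + (-12)²) = √144 = 12
Perimeter = 9 + 15 + 12 = 36.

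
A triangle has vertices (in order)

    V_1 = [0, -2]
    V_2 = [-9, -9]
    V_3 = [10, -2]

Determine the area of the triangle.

35

Apply Gauss's area formula: 2A = Σ (x_i·y_{i+1} − x_{i+1}·y_i), indices taken mod 3.
Cross-terms: -18, 108, -20  ⇒  Σ = 70
Area = |Σ|/2 = 35.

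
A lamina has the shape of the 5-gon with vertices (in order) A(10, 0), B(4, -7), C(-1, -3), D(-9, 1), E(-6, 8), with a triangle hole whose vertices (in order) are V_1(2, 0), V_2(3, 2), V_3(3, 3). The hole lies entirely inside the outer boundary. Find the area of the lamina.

131

Outer boundary:
A→B: (10)(-7) − (4)(0) = -70
B→C: (4)(-3) − (-1)(-7) = -19
C→D: (-1)(1) − (-9)(-3) = -28
D→E: (-9)(8) − (-6)(1) = -66
E→A: (-6)(0) − (10)(8) = -80
Σ = -263
Area = |Σ|/2 = 131.5.
Hole:
Cross-terms: 4, 3, -6  ⇒  Σ = 1
Area = |Σ|/2 = 0.5.
Net area = 131.5 − 0.5 = 131.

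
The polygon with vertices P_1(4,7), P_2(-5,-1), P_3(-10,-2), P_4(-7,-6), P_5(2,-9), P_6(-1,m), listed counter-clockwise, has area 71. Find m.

Write out the shoelace sum; only the two edges meeting at P_6 involve m:
2·Area = [(2·m − (-1)·(-9)) + ((-1)·7 − 4·m)] + 152
       = -2·m + 136 = 142
⇒ m = -3.

-3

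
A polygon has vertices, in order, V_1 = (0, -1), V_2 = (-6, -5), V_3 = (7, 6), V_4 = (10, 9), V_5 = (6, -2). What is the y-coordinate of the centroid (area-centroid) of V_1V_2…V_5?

5/3

Apply the surveyor's formula. First the cross-terms c_i = x_i·y_{i+1} − x_{i+1}·y_i:
  -6, -1, 3, -74, -6  ⇒  2A = -84, A = -42.
Then Σ (y_i + y_{i+1})·c_i = -420, so ȳ = -420 / (6·(-42)) = 5/3.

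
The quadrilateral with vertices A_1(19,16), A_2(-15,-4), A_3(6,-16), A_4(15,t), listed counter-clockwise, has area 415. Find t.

The doubled signed area Σ (x_i y_{i+1} − x_{i+1} y_i) is linear in t.
With t=0 it equals 908; the coefficient of t is -13 (from the two edges through A_4).
So -13·t + 908 = 2·415 = 830 ⇒ t = 6.

6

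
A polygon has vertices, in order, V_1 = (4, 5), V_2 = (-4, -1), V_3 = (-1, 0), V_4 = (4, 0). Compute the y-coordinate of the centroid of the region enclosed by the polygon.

Apply the shoelace formula. First the cross-terms c_i = x_i·y_{i+1} − x_{i+1}·y_i:
  16, -1, 0, 20  ⇒  2A = 35, A = 17.5.
Then Σ (y_i + y_{i+1})·c_i = 165, so ȳ = 165 / (6·17.5) = 11/7.

11/7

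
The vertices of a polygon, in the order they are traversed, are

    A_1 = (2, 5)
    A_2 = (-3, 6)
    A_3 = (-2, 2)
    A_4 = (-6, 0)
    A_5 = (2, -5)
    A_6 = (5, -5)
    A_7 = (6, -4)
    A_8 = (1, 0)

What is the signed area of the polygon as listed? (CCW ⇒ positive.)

54.5

Apply the surveyor's formula: 2A = Σ (x_i·y_{i+1} − x_{i+1}·y_i), indices taken mod 8.
A_1→A_2: (2)(6) − (-3)(5) = 27
A_2→A_3: (-3)(2) − (-2)(6) = 6
A_3→A_4: (-2)(0) − (-6)(2) = 12
A_4→A_5: (-6)(-5) − (2)(0) = 30
A_5→A_6: (2)(-5) − (5)(-5) = 15
A_6→A_7: (5)(-4) − (6)(-5) = 10
A_7→A_8: (6)(0) − (1)(-4) = 4
A_8→A_1: (1)(5) − (2)(0) = 5
Σ = 109
Signed area = Σ/2 = 54.5 (positive ⇒ counter-clockwise traversal).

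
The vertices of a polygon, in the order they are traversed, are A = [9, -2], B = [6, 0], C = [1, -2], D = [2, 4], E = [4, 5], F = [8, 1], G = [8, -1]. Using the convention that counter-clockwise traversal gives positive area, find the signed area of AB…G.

-28.5

Apply the shoelace formula: 2A = Σ (x_i·y_{i+1} − x_{i+1}·y_i), indices taken mod 7.
Cross-terms: 12, -12, 8, -6, -36, -16, -7  ⇒  Σ = -57
Signed area = Σ/2 = -28.5 (negative ⇒ clockwise traversal).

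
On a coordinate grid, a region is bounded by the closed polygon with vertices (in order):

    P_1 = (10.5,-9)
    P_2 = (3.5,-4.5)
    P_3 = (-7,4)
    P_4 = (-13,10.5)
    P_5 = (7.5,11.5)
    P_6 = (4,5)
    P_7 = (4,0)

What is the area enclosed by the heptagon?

173.75

Apply the shoelace (surveyor's) formula: 2A = Σ (x_i·y_{i+1} − x_{i+1}·y_i), indices taken mod 7.
Σ = (-15.75) + (-17.5) + (-21.5) + (-228.25) + (-8.5) + (-20) + (-36) = -347.5
Area = |Σ|/2 = 173.75.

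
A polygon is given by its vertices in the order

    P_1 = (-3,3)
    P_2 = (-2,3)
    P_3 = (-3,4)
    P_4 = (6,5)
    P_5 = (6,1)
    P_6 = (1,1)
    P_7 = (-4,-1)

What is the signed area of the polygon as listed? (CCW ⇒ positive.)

-36

Apply Gauss's area formula: 2A = Σ (x_i·y_{i+1} − x_{i+1}·y_i), indices taken mod 7.
Cross-terms: -3, 1, -39, -24, 5, 3, -15  ⇒  Σ = -72
Signed area = Σ/2 = -36 (negative ⇒ clockwise traversal).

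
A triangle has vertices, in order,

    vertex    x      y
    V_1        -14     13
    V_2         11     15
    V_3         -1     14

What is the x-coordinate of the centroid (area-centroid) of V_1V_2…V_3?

-4/3

Apply the shoelace (surveyor's) formula. First the cross-terms c_i = x_i·y_{i+1} − x_{i+1}·y_i:
  -353, 169, 183  ⇒  2A = -1, A = -0.5.
Then Σ (x_i + x_{i+1})·c_i = 4, so x̄ = 4 / (6·(-0.5)) = -4/3.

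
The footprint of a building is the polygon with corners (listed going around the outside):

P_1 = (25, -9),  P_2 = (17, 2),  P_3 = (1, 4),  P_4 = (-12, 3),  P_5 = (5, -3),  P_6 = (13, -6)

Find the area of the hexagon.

191.5

Σ = (203) + (66) + (51) + (21) + (9) + (33) = 383
Area = |Σ|/2 = 191.5.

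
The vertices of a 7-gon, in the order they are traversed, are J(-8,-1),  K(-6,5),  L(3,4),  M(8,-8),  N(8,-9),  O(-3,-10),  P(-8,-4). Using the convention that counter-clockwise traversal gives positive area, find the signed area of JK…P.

-174

Apply the shoelace (surveyor's) formula: 2A = Σ (x_i·y_{i+1} − x_{i+1}·y_i), indices taken mod 7.
Cross-terms: -46, -39, -56, -8, -107, -68, -24  ⇒  Σ = -348
Signed area = Σ/2 = -174 (negative ⇒ clockwise traversal).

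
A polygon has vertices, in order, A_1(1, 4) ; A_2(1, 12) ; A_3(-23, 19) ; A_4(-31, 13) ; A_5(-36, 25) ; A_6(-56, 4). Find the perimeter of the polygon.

142

|A_1A_2| = √((0)² + (8)²) = √64 = 8
|A_2A_3| = √((-24)² + (7)²) = √625 = 25
|A_3A_4| = √((-8)² + (-6)²) = √100 = 10
|A_4A_5| = √((-5)² + (12)²) = √169 = 13
|A_5A_6| = √((-20)² + (-21)²) = √841 = 29
|A_6A_1| = √((57)² + (0)²) = √3249 = 57
Perimeter = 8 + 25 + 10 + 13 + 29 + 57 = 142.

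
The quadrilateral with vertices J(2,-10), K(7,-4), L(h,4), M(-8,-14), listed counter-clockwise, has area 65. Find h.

The doubled signed area Σ (x_i y_{i+1} − x_{i+1} y_i) is linear in h.
With h=0 it equals 230; the coefficient of h is -10 (from the two edges through L).
So -10·h + 230 = 2·65 = 130 ⇒ h = 10.

10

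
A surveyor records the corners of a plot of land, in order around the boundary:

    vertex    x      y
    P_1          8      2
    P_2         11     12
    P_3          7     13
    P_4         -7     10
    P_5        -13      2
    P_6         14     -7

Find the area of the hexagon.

Apply Gauss's area formula: 2A = Σ (x_i·y_{i+1} − x_{i+1}·y_i), indices taken mod 6.
Σ = (74) + (59) + (161) + (116) + (63) + (84) = 557
Area = |Σ|/2 = 278.5.

278.5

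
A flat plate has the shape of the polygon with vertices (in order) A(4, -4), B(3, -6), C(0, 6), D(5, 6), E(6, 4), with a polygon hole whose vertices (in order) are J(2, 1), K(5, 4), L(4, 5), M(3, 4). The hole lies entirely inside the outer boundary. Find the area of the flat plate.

36

Outer boundary:
Apply Gauss's area formula: 2A = Σ (x_i·y_{i+1} − x_{i+1}·y_i), indices taken mod 5.
Cross-terms: -12, 18, -30, -16, -40  ⇒  Σ = -80
Area = |Σ|/2 = 40.
Hole:
Σ = (3) + (9) + (1) + (-5) = 8
Area = |Σ|/2 = 4.
Net area = 40 − 4 = 36.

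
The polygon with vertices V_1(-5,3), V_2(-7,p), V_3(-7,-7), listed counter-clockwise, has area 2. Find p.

The doubled signed area Σ (x_i y_{i+1} − x_{i+1} y_i) is linear in p.
With p=0 it equals 14; the coefficient of p is 2 (from the two edges through V_2).
So 2·p + 14 = 2·2 = 4 ⇒ p = -5.

-5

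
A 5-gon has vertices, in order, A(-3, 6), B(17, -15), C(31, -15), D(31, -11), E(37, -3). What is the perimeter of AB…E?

98

|AB| = √((20)² + (-21)²) = √841 = 29
|BC| = √((14)² + (0)²) = √196 = 14
|CD| = √((0)² + (4)²) = √16 = 4
|DE| = √((6)² + (8)²) = √100 = 10
|EA| = √((-40)² + (9)²) = √1681 = 41
Perimeter = 29 + 14 + 4 + 10 + 41 = 98.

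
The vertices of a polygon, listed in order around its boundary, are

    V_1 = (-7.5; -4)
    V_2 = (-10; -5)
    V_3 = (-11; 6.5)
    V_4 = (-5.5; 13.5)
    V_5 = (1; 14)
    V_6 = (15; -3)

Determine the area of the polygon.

Apply the surveyor's formula: 2A = Σ (x_i·y_{i+1} − x_{i+1}·y_i), indices taken mod 6.
V_1→V_2: (-7.5)(-5) − (-10)(-4) = -2.5
V_2→V_3: (-10)(6.5) − (-11)(-5) = -120
V_3→V_4: (-11)(13.5) − (-5.5)(6.5) = -112.75
V_4→V_5: (-5.5)(14) − (1)(13.5) = -90.5
V_5→V_6: (1)(-3) − (15)(14) = -213
V_6→V_1: (15)(-4) − (-7.5)(-3) = -82.5
Σ = -621.25
Area = |Σ|/2 = 310.625.

310.625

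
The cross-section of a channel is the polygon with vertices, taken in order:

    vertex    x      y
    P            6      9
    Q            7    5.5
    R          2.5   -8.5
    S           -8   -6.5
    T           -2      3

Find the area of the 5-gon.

130.25

Apply the surveyor's formula: 2A = Σ (x_i·y_{i+1} − x_{i+1}·y_i), indices taken mod 5.
Σ = (-30) + (-73.25) + (-84.25) + (-37) + (-36) = -260.5
Area = |Σ|/2 = 130.25.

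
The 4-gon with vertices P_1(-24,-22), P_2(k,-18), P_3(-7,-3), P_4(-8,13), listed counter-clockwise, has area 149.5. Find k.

Write out the shoelace sum; only the two edges meeting at P_2 involve k:
2·Area = [((-24)·(-18) − k·(-22)) + (k·(-3) − (-7)·(-18))] + 373
       = 19·k + 679 = 299
⇒ k = -20.

-20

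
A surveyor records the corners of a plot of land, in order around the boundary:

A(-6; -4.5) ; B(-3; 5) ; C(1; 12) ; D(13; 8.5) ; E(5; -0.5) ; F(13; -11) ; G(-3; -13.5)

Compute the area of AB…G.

302.75

Cross-terms: -43.5, -41, -147.5, -49, -48.5, -208.5, -67.5  ⇒  Σ = -605.5
Area = |Σ|/2 = 302.75.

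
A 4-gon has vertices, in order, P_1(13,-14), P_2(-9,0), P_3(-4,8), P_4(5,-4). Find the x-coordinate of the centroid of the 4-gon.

-7/60

Apply the shoelace formula. First the cross-terms c_i = x_i·y_{i+1} − x_{i+1}·y_i:
  -126, -72, -24, -18  ⇒  2A = -240, A = -120.
Then Σ (x_i + x_{i+1})·c_i = 84, so x̄ = 84 / (6·(-120)) = -7/60.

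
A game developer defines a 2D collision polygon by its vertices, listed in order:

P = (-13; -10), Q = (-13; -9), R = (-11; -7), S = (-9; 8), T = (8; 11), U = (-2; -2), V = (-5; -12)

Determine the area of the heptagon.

Apply the surveyor's formula: 2A = Σ (x_i·y_{i+1} − x_{i+1}·y_i), indices taken mod 7.
P→Q: (-13)(-9) − (-13)(-10) = -13
Q→R: (-13)(-7) − (-11)(-9) = -8
R→S: (-11)(8) − (-9)(-7) = -151
S→T: (-9)(11) − (8)(8) = -163
T→U: (8)(-2) − (-2)(11) = 6
U→V: (-2)(-12) − (-5)(-2) = 14
V→P: (-5)(-10) − (-13)(-12) = -106
Σ = -421
Area = |Σ|/2 = 210.5.

210.5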